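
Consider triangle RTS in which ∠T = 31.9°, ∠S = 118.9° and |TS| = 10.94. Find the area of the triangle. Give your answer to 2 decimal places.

area ≈ 56.75

The third angle is ∠R = 180° − ∠T − ∠S = 29.20°.
Law of sines: |SR| = |TS|·sin T/sin R ≈ 11.85.
Law of sines: |RT| = |TS|·sin S/sin R ≈ 19.632.
Area = ½·|TS|·|SR|·sin S ≈ 56.747.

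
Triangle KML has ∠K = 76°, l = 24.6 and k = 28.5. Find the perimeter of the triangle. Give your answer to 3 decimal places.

Law of sines: sin L = l·sin K/k ≈ 0.83752.
Since k ≥ l, only the acute value applies: ∠L ≈ 56.88°.
Then ∠M = 180° − ∠K − ∠L ≈ 47.12°.
Law of sines gives m = k·sin M/sin K ≈ 21.524.
Semiperimeter s = (28.5+21.524+24.6)/2 = 37.312.
Perimeter = 28.5 + 21.524 + 24.6 = 74.624.

74.624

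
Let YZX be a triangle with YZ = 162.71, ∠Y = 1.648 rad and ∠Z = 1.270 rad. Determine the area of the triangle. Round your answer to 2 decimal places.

The third angle is ∠X = π − ∠Y − ∠Z = 0.224 rad.
Law of sines: ZX = YZ·sin Y/sin X ≈ 731.62.
Law of sines: XY = YZ·sin Z/sin X ≈ 700.86.
Area = ½·YZ·ZX·sin Z ≈ 56849.

56848.54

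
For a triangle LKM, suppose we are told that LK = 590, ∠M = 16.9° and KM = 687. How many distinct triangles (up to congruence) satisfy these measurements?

KM·sin M = 687·sin(16.9°) ≈ 199.7.
Since KM sin M < LK < KM (199.7 < 590 < 687), two triangles exist.

2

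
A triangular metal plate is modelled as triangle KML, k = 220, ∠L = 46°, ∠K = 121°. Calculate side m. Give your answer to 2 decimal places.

The third angle is ∠M = 180° − ∠L − ∠K = 13.00°.
Law of sines: m = k·sin M/sin K ≈ 57.736.

57.74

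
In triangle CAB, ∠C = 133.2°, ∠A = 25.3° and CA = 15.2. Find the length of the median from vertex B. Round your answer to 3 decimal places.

The third angle is ∠B = 180° − ∠C − ∠A = 21.50°.
Law of sines: AB = CA·sin C/sin B ≈ 30.233.
Law of sines: BC = CA·sin A/sin B ≈ 17.724.
Median from B: ½√(2·AB² + 2·BC² − CA²) ≈ 23.586.

23.586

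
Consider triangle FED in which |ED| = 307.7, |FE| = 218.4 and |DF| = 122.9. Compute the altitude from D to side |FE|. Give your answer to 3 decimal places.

Semiperimeter s = (307.7 + 122.9 + 218.4)/2 = 324.5.
Heron's formula: area = √(324.5·16.8·201.6·106.1) ≈ 10799.
The altitude from D has length 2·area/|FE| ≈ 98.888.

98.888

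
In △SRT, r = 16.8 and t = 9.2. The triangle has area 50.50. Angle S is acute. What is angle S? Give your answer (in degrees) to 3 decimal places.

From area = ½·r·t·sin S, we get sin S = 2·area/(r·t) ≈ 0.65347.
Taking the acute solution, ∠S ≈ 40.80°.

40.804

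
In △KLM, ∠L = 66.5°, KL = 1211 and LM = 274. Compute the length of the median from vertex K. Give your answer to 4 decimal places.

By the law of cosines, MK² = KL² + LM² − 2·KL·LM·cos L = 1.277e+06, so MK ≈ 1130.
Median from K: ½√(2·MK² + 2·KL² − LM²) ≈ 1163.2.

m_K ≈ 1163.1765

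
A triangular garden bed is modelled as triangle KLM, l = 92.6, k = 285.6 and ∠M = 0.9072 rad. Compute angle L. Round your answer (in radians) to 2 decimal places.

By the law of cosines, m² = k² + l² − 2·k·l·cos M = 57562, so m ≈ 239.92.
Law of cosines again: cos L = (m² + k² − l²)/(2·m·k) ≈ 0.95266, so ∠L ≈ 0.3089 rad.

∠L ≈ 0.31 rad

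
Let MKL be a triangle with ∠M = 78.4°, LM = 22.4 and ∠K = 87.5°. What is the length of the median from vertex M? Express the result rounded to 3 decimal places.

The third angle is ∠L = 180° − ∠M − ∠K = 14.10°.
Law of sines: KL = LM·sin M/sin K ≈ 21.963.
Law of sines: MK = LM·sin L/sin K ≈ 5.4622.
Median from M: ½√(2·LM² + 2·MK² − KL²) ≈ 12.05.

12.050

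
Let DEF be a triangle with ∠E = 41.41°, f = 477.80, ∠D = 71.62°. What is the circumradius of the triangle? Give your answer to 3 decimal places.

The third angle is ∠F = 180° − ∠D − ∠E = 66.97°.
Law of sines: d = f·sin D/sin F ≈ 492.69.
Law of sines: e = f·sin E/sin F ≈ 343.41.
Circumradius = f/(2 sin F) ≈ 259.59.

R ≈ 259.589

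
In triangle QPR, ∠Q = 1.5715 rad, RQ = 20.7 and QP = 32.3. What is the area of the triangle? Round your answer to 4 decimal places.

334.3049

Area = ½·RQ·QP·sin Q ≈ 334.3.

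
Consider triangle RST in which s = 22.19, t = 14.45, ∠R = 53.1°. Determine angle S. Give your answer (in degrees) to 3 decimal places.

∠S ≈ 86.367°

By the law of cosines, r² = s² + t² − 2·s·t·cos R = 316.15, so r ≈ 17.781.
Law of cosines again: cos S = (t² + r² − s²)/(2·t·r) ≈ 0.06336, so ∠S ≈ 86.37°.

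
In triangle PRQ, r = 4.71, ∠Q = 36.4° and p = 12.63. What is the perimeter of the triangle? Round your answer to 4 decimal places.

perimeter ≈ 26.6103

By the law of cosines, q² = p² + r² − 2·p·r·cos Q = 85.939, so q ≈ 9.2703.
Semiperimeter s = (12.63+4.71+9.2703)/2 = 13.305.
Perimeter = 12.63 + 4.71 + 9.2703 = 26.61.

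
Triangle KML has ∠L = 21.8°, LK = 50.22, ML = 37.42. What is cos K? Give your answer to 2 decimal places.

By the law of cosines, KM² = ML² + LK² − 2·ML·LK·cos L = 432.62, so KM ≈ 20.8.
Law of cosines again: cos K = (LK² + KM² − ML²)/(2·LK·KM) ≈ 0.74406, so ∠K ≈ 41.92°.

cos K ≈ 0.74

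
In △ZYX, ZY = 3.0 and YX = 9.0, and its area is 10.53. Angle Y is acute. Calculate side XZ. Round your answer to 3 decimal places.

7.497

From area = ½·ZY·YX·sin Y, we get sin Y = 2·area/(ZY·YX) ≈ 0.78000.
Taking the acute solution, ∠Y ≈ 51.26°.
Law of cosines then gives XZ ≈ 7.4972.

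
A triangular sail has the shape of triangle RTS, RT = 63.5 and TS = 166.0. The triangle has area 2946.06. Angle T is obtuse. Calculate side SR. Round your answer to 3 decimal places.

From area = ½·RT·TS·sin T, we get sin T = 2·area/(RT·TS) ≈ 0.55897.
Taking the obtuse solution, ∠T ≈ 146.02°.
Law of cosines then gives SR ≈ 221.52.

221.516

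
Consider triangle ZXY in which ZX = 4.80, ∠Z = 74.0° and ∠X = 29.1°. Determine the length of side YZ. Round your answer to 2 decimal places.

The third angle is ∠Y = 180° − ∠Z − ∠X = 76.90°.
Law of sines: YZ = ZX·sin X/sin Y ≈ 2.3968.

2.40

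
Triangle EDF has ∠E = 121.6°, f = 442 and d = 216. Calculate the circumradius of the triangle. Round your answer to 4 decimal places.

By the law of cosines, e² = d² + f² − 2·d·f·cos E = 3.4207e+05, so e ≈ 584.87.
Area = ½·d·f·sin E ≈ 40658.
Circumradius = e/(2 sin E) ≈ 343.34.

343.3431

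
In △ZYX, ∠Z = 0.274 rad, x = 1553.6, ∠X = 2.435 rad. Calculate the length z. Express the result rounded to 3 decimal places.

The third angle is ∠Y = π − ∠X − ∠Z = 0.433 rad.
Law of sines: z = x·sin Z/sin X ≈ 647.49.

647.489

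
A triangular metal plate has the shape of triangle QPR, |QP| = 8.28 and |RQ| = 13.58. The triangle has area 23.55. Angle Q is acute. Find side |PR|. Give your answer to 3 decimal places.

From area = ½·|RQ|·|QP|·sin Q, we get sin Q = 2·area/(|RQ|·|QP|) ≈ 0.41888.
Taking the acute solution, ∠Q ≈ 24.76°.
Law of cosines then gives |PR| ≈ 6.9836.

6.984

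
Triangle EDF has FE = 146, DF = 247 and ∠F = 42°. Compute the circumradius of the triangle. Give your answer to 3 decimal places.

By the law of cosines, ED² = DF² + FE² − 2·DF·FE·cos F = 28726, so ED ≈ 169.49.
Area = ½·DF·FE·sin F ≈ 12065.
Circumradius = ED/(2 sin F) ≈ 126.65.

R ≈ 126.648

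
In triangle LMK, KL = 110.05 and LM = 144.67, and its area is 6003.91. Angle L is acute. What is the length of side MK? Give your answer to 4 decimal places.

110.1462

From area = ½·KL·LM·sin L, we get sin L = 2·area/(KL·LM) ≈ 0.75422.
Taking the acute solution, ∠L ≈ 48.96°.
Law of cosines then gives MK ≈ 110.15.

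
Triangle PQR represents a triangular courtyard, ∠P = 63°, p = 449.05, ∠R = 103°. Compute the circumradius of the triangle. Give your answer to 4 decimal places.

251.9903

The third angle is ∠Q = 180° − ∠R − ∠P = 14.00°.
Law of sines: q = p·sin Q/sin P ≈ 121.92.
Law of sines: r = p·sin R/sin P ≈ 491.06.
Circumradius = p/(2 sin P) ≈ 251.99.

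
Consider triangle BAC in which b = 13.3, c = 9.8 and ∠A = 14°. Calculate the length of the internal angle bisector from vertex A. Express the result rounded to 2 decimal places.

By the law of cosines, a² = c² + b² − 2·c·b·cos A = 19.993, so a ≈ 4.4714.
The bisector from A has length 2·c·b·cos(∠A/2)/(c+b) ≈ 11.201.

11.20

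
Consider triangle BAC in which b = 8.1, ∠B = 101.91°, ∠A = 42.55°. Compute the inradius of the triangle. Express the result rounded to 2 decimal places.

r ≈ 1.42

The third angle is ∠C = 180° − ∠B − ∠A = 35.54°.
Law of sines: a = b·sin A/sin B ≈ 5.598.
Law of sines: c = b·sin C/sin B ≈ 4.8119.
Area = ½·b·a·sin C ≈ 13.179.
Semiperimeter s = (8.1+5.598+4.8119)/2 = 9.2549.
Inradius = area/s = 13.179/9.2549 ≈ 1.4239.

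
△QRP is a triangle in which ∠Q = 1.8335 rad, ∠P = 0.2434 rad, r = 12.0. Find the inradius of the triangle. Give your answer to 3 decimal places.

1.342

The third angle is ∠R = π − ∠P − ∠Q = 1.0647 rad.
Law of sines: q = r·sin Q/sin R ≈ 13.249.
Law of sines: p = r·sin P/sin R ≈ 3.3066.
Area = ½·r·q·sin P ≈ 19.159.
Semiperimeter s = (13.249+12+3.3066)/2 = 14.278.
Inradius = area/s = 19.159/14.278 ≈ 1.3418.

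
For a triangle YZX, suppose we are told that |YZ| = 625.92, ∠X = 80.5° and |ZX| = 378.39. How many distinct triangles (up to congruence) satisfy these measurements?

1

|ZX|·sin X = 378.39·sin(80.5°) ≈ 373.2.
Since |YZ| ≥ |ZX|, exactly one triangle exists.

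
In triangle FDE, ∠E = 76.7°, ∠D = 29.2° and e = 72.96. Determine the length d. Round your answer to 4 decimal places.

The third angle is ∠F = 180° − ∠D − ∠E = 74.10°.
Law of sines: d = e·sin D/sin E ≈ 36.575.

36.5752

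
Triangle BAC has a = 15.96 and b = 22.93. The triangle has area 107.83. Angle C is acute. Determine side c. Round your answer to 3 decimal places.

13.754

From area = ½·b·a·sin C, we get sin C = 2·area/(b·a) ≈ 0.58929.
Taking the acute solution, ∠C ≈ 36.11°.
Law of cosines then gives c ≈ 13.754.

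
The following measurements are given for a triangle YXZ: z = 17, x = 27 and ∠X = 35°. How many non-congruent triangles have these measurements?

z·sin X = 17·sin(35°) ≈ 9.751.
Since x ≥ z, exactly one triangle exists.

1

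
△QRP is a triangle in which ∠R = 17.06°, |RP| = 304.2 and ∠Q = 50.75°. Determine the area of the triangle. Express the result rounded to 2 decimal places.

The third angle is ∠P = 180° − ∠Q − ∠R = 112.19°.
Law of sines: |PQ| = |RP|·sin R/sin Q ≈ 115.24.
Law of sines: |QR| = |RP|·sin P/sin Q ≈ 363.73.
Area = ½·|RP|·|PQ|·sin P ≈ 16230.

16230.37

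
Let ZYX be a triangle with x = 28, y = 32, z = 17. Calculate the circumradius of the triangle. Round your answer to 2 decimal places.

16.02

By the law of cosines, cos Z = (y² + x² − z²) / (2·y·x) ≈ 0.84766, so ∠Z ≈ 32.04°.
Circumradius = z/(2 sin Z) ≈ 16.021.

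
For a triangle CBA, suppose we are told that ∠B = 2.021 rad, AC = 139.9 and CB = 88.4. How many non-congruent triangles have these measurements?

CB·sin B = 88.4·sin(2.021 rad) ≈ 79.59.
Since ∠B is not acute, a triangle exists only if AC > CB; here AC > CB, so there is exactly one triangle.

1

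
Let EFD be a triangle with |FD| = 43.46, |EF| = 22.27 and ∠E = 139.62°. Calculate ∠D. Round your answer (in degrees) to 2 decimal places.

∠D ≈ 19.39°

Law of sines: sin D = |EF|·sin E/|FD| ≈ 0.33198.
Since |FD| ≥ |EF|, only the acute value applies: ∠D ≈ 19.39°.
Then ∠F = 180° − ∠E − ∠D ≈ 20.99°.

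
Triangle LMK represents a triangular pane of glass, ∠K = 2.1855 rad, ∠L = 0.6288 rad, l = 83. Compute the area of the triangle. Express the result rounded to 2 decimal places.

area ≈ 1538.04

The third angle is ∠M = π − ∠K − ∠L = 0.3273 rad.
Law of sines: m = l·sin M/sin L ≈ 45.366.
Law of sines: k = l·sin K/sin L ≈ 115.28.
Area = ½·l·m·sin K ≈ 1538.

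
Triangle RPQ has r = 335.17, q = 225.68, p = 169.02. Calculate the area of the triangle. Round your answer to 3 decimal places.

area ≈ 17214.719

Semiperimeter s = (335.17 + 169.02 + 225.68)/2 = 364.94.
Heron's formula: area = √(364.94·29.765·195.92·139.26) ≈ 17215.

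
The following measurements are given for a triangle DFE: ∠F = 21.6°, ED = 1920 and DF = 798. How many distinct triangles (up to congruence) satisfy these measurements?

DF·sin F = 798·sin(21.6°) ≈ 293.8.
Since ED ≥ DF, exactly one triangle exists.

1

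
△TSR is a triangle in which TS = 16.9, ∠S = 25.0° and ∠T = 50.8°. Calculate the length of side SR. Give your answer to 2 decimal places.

The third angle is ∠R = 180° − ∠T − ∠S = 104.20°.
Law of sines: SR = TS·sin T/sin R ≈ 13.509.

13.51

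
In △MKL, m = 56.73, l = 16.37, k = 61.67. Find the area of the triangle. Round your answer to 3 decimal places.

Semiperimeter s = (56.73 + 61.67 + 16.37)/2 = 67.385.
Heron's formula: area = √(67.385·10.655·5.715·51.015) ≈ 457.53.

area ≈ 457.526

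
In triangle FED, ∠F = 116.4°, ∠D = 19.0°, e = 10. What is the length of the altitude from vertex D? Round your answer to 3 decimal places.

h_D ≈ 8.957

The third angle is ∠E = 180° − ∠D − ∠F = 44.60°.
Law of sines: f = e·sin F/sin E ≈ 12.757.
Law of sines: d = e·sin D/sin E ≈ 4.6367.
Area = ½·e·f·sin D ≈ 20.766.
The altitude from D has length 2·area/d ≈ 8.9571.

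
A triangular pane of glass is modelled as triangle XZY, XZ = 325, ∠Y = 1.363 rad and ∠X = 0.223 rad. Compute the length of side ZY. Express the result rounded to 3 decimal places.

73.456

The third angle is ∠Z = π − ∠Y − ∠X = 1.556 rad.
Law of sines: ZY = XZ·sin X/sin Y ≈ 73.456.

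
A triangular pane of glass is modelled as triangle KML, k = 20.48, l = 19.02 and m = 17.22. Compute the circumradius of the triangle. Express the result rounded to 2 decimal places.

By the law of cosines, cos K = (m² + l² − k²) / (2·m·l) ≈ 0.36464, so ∠K ≈ 68.61°.
Circumradius = k/(2 sin K) ≈ 10.997.

11.00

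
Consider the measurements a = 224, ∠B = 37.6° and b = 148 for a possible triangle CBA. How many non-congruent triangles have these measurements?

2

a·sin B = 224·sin(37.6°) ≈ 136.7.
Since a sin B < b < a (136.7 < 148 < 224), two triangles exist.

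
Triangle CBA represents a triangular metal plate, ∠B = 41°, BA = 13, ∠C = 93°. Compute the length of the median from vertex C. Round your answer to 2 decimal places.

The third angle is ∠A = 180° − ∠C − ∠B = 46.00°.
Law of sines: AC = BA·sin B/sin C ≈ 8.5405.
Law of sines: CB = BA·sin A/sin C ≈ 9.3643.
Median from C: ½√(2·AC² + 2·CB² − BA²) ≈ 6.1696.

m_C ≈ 6.17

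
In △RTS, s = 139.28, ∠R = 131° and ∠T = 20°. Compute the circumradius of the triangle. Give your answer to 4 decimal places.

143.6440

The third angle is ∠S = 180° − ∠R − ∠T = 29.00°.
Law of sines: r = s·sin R/sin S ≈ 216.82.
Law of sines: t = s·sin T/sin S ≈ 98.258.
Circumradius = s/(2 sin S) ≈ 143.64.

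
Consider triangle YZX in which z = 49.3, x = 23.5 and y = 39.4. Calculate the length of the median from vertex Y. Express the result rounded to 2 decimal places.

Median from Y: ½√(2·z² + 2·x² − y²) ≈ 33.216.

33.22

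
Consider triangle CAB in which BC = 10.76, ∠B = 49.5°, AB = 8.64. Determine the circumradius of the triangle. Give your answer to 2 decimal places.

R ≈ 5.49

By the law of cosines, CA² = AB² + BC² − 2·AB·BC·cos B = 69.674, so CA ≈ 8.3471.
Area = ½·AB·BC·sin B ≈ 35.346.
Circumradius = CA/(2 sin B) ≈ 5.4886.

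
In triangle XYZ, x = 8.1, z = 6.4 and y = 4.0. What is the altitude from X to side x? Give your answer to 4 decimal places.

Semiperimeter s = (8.1 + 4 + 6.4)/2 = 9.25.
Heron's formula: area = √(9.25·1.15·5.25·2.85) ≈ 12.616.
The altitude from X has length 2·area/x ≈ 3.1151.

3.1151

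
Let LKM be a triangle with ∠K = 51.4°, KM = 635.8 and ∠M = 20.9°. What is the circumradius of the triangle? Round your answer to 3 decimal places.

R ≈ 333.697

The third angle is ∠L = 180° − ∠K − ∠M = 107.70°.
Law of sines: ML = KM·sin K/sin L ≈ 521.58.
Law of sines: LK = KM·sin M/sin L ≈ 238.08.
Circumradius = KM/(2 sin L) ≈ 333.7.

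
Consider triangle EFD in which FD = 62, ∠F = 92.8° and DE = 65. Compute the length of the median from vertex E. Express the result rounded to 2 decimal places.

35.94

Law of sines: sin E = FD·sin F/DE ≈ 0.95271.
Since DE ≥ FD, only the acute value applies: ∠E ≈ 72.31°.
Then ∠D = 180° − ∠F − ∠E ≈ 14.89°.
Law of sines gives EF = DE·sin D/sin F ≈ 16.724.
Median from E: ½√(2·DE² + 2·EF² − FD²) ≈ 35.935.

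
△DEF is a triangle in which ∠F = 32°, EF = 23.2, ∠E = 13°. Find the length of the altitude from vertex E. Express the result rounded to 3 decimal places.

The third angle is ∠D = 180° − ∠E − ∠F = 135.00°.
Law of sines: FD = EF·sin E/sin D ≈ 7.3806.
Law of sines: DE = EF·sin F/sin D ≈ 17.387.
Area = ½·EF·FD·sin F ≈ 45.369.
The altitude from E has length 2·area/FD ≈ 12.294.

h_E ≈ 12.294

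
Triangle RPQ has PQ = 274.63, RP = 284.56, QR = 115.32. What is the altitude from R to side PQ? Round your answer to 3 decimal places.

114.454

Semiperimeter s = (274.63 + 115.32 + 284.56)/2 = 337.25.
Heron's formula: area = √(337.25·62.625·221.94·52.695) ≈ 15716.
The altitude from R has length 2·area/PQ ≈ 114.45.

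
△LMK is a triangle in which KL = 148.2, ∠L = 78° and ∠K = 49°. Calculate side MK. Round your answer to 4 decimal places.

181.5114

The third angle is ∠M = 180° − ∠K − ∠L = 53.00°.
Law of sines: MK = KL·sin L/sin M ≈ 181.51.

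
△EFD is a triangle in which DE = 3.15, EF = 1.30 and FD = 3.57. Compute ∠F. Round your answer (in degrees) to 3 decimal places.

∠F ≈ 60.912°

By the law of cosines, cos F = (EF² + FD² − DE²) / (2·EF·FD) ≈ 0.48615, so ∠F ≈ 60.91°.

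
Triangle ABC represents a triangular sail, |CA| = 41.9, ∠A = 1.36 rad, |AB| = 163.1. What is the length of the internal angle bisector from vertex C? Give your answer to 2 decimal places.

t_C ≈ 48.07

By the law of cosines, |BC|² = |CA|² + |AB|² − 2·|CA|·|AB|·cos A = 25497, so |BC| ≈ 159.68.
Law of cosines again: cos C = (|BC|² + |CA|² − |AB|²)/(2·|BC|·|CA|) ≈ 0.04868, so ∠C ≈ 1.522 rad.
The bisector from C has length 2·|BC|·|CA|·cos(∠C/2)/(|BC|+|CA|) ≈ 48.068.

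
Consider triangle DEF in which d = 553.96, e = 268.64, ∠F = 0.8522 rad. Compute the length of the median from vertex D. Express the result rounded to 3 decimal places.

By the law of cosines, f² = d² + e² − 2·d·e·cos F = 1.831e+05, so f ≈ 427.9.
Median from D: ½√(2·e² + 2·f² − d²) ≈ 225.64.

m_D ≈ 225.645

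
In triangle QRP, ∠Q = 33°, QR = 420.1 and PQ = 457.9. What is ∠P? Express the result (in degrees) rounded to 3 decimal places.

∠P ≈ 65.230°

By the law of cosines, RP² = PQ² + QR² − 2·PQ·QR·cos Q = 63497, so RP ≈ 251.99.
Law of cosines again: cos P = (RP² + PQ² − QR²)/(2·RP·PQ) ≈ 0.41897, so ∠P ≈ 65.23°.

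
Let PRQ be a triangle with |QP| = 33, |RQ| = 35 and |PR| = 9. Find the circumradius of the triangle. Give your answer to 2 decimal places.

By the law of cosines, cos P = (|QP|² + |PR|² − |RQ|²) / (2·|QP|·|PR|) ≈ -0.09259, so ∠P ≈ 95.31°.
Circumradius = |RQ|/(2 sin P) ≈ 17.576.

17.58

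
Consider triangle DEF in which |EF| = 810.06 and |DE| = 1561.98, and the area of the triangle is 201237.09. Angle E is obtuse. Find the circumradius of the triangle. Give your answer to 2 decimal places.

R ≈ 3684.80

From area = ½·|DE|·|EF|·sin E, we get sin E = 2·area/(|DE|·|EF|) ≈ 0.31809.
Taking the obtuse solution, ∠E ≈ 2.818 rad.
Law of cosines then gives |FD| ≈ 2344.2.
Circumradius = |FD|/(2 sin E) ≈ 3684.8.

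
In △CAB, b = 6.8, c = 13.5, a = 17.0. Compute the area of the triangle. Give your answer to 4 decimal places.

Semiperimeter s = (13.5 + 17 + 6.8)/2 = 18.65.
Heron's formula: area = √(18.65·5.15·1.65·11.85) ≈ 43.336.

area ≈ 43.3355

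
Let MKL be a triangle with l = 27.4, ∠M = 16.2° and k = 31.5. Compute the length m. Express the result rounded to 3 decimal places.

9.239

By the law of cosines, m² = k² + l² − 2·k·l·cos M = 85.351, so m ≈ 9.2386.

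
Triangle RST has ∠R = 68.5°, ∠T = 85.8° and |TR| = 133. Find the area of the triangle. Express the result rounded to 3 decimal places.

18924.955

The third angle is ∠S = 180° − ∠T − ∠R = 25.70°.
Law of sines: |ST| = |TR|·sin R/sin S ≈ 285.35.
Law of sines: |RS| = |TR|·sin T/sin S ≈ 305.87.
Area = ½·|TR|·|ST|·sin T ≈ 18925.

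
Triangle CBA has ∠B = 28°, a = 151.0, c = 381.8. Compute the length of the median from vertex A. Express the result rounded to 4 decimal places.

m_A ≈ 317.1245

By the law of cosines, b² = a² + c² − 2·a·c·cos B = 66765, so b ≈ 258.39.
Median from A: ½√(2·c² + 2·b² − a²) ≈ 317.12.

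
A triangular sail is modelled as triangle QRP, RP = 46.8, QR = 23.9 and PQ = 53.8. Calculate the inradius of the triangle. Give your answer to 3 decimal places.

r ≈ 8.968

Semiperimeter s = (46.8 + 53.8 + 23.9)/2 = 62.25.
Heron's formula: area = √(62.25·15.45·8.45·38.35) ≈ 558.27.
Inradius = area/s = 558.27/62.25 ≈ 8.9682.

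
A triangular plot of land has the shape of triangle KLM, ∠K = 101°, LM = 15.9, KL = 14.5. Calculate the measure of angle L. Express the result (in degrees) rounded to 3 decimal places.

Law of sines: sin M = KL·sin K/LM ≈ 0.89519.
Since LM ≥ KL, only the acute value applies: ∠M ≈ 63.53°.
Then ∠L = 180° − ∠K − ∠M ≈ 15.47°.

15.467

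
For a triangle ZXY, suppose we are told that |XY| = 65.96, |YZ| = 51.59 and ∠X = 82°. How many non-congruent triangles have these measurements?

0

|XY|·sin X = 65.96·sin(82°) ≈ 65.32.
Since |YZ| = 51.59 < 65.32 = |XY| sin X, no triangle exists.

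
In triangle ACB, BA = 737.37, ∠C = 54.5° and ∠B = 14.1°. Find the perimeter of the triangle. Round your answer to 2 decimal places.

The third angle is ∠A = 180° − ∠C − ∠B = 111.40°.
Law of sines: CB = BA·sin A/sin C ≈ 843.29.
Law of sines: AC = BA·sin B/sin C ≈ 220.65.
Semiperimeter s = (843.29+737.37+220.65)/2 = 900.65.
Perimeter = 843.29 + 737.37 + 220.65 = 1801.3.

perimeter ≈ 1801.31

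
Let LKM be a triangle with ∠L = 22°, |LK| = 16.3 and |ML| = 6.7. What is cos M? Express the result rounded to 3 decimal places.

By the law of cosines, |KM|² = |ML|² + |LK|² − 2·|ML|·|LK|·cos L = 108.06, so |KM| ≈ 10.395.
Law of cosines again: cos M = (|KM|² + |ML|² − |LK|²)/(2·|KM|·|ML|) ≈ -0.80931, so ∠M ≈ 144.03°.

cos M ≈ -0.809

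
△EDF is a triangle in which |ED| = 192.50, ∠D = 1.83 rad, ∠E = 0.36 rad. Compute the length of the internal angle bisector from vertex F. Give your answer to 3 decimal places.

The third angle is ∠F = π − ∠E − ∠D = 0.952 rad.
Law of sines: |DF| = |ED|·sin E/sin F ≈ 83.273.
Law of sines: |FE| = |ED|·sin D/sin F ≈ 228.49.
The bisector from F has length 2·|DF|·|FE|·cos(∠F/2)/(|DF|+|FE|) ≈ 108.5.

t_F ≈ 108.504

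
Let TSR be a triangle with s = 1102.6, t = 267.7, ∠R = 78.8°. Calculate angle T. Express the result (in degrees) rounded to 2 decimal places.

By the law of cosines, r² = t² + s² − 2·t·s·cos R = 1.1727e+06, so r ≈ 1082.9.
Law of cosines again: cos T = (s² + r² − t²)/(2·s·r) ≈ 0.97015, so ∠T ≈ 14.03°.

14.03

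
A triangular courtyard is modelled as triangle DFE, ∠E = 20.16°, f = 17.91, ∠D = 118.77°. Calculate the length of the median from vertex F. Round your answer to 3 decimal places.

The third angle is ∠F = 180° − ∠E − ∠D = 41.07°.
Law of sines: d = f·sin D/sin F ≈ 23.896.
Law of sines: e = f·sin E/sin F ≈ 9.3953.
Median from F: ½√(2·e² + 2·d² − f²) ≈ 15.794.

15.794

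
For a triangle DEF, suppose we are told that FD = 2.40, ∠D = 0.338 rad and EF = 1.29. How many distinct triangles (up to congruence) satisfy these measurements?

2

FD·sin D = 2.40·sin(0.338 rad) ≈ 0.7958.
Since FD sin D < EF < FD (0.7958 < 1.29 < 2.40), two triangles exist.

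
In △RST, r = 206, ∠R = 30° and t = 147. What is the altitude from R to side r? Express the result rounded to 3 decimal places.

h_R ≈ 114.085

Law of sines: sin T = t·sin R/r ≈ 0.35680.
Since r ≥ t, only the acute value applies: ∠T ≈ 20.90°.
Then ∠S = 180° − ∠R − ∠T ≈ 129.10°.
Law of sines gives s = r·sin S/sin R ≈ 319.75.
Area = ½·r·t·sin S ≈ 11751.
The altitude from R has length 2·area/r ≈ 114.08.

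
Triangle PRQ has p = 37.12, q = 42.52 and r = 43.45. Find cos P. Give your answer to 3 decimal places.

cos P ≈ 0.627

By the law of cosines, cos P = (r² + q² − p²) / (2·r·q) ≈ 0.62733, so ∠P ≈ 51.15°.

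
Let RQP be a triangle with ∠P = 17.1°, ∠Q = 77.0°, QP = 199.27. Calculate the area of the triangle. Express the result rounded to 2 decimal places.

area ≈ 5702.92

The third angle is ∠R = 180° − ∠Q − ∠P = 85.90°.
Law of sines: PR = QP·sin Q/sin R ≈ 194.66.
Law of sines: RQ = QP·sin P/sin R ≈ 58.744.
Area = ½·QP·PR·sin P ≈ 5702.9.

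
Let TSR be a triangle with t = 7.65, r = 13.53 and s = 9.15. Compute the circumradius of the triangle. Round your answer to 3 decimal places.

7.072

By the law of cosines, cos T = (s² + r² − t²) / (2·s·r) ≈ 0.84112, so ∠T ≈ 32.74°.
Circumradius = t/(2 sin T) ≈ 7.0723.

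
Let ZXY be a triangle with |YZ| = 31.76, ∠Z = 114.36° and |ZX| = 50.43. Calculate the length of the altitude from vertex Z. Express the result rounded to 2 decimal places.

20.90

By the law of cosines, |XY|² = |YZ|² + |ZX|² − 2·|YZ|·|ZX|·cos Z = 4873.1, so |XY| ≈ 69.808.
Area = ½·|YZ|·|ZX|·sin Z ≈ 729.53.
The altitude from Z has length 2·area/|XY| ≈ 20.901.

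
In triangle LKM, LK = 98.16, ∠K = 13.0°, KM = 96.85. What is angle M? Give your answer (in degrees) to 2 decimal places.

86.87

By the law of cosines, ML² = LK² + KM² − 2·LK·KM·cos K = 489.03, so ML ≈ 22.114.
Law of cosines again: cos M = (KM² + ML² − LK²)/(2·KM·ML) ≈ 0.05453, so ∠M ≈ 86.87°.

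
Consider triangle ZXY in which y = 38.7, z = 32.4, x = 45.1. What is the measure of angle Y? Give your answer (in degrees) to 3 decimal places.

By the law of cosines, cos Y = (z² + x² − y²) / (2·z·x) ≈ 0.54272, so ∠Y ≈ 57.13°.

∠Y ≈ 57.131°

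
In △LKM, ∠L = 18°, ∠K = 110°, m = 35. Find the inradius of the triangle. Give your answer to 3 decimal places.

4.990

The third angle is ∠M = 180° − ∠L − ∠K = 52.00°.
Law of sines: l = m·sin L/sin M ≈ 13.725.
Law of sines: k = m·sin K/sin M ≈ 41.737.
Area = ½·m·l·sin K ≈ 225.71.
Semiperimeter s = (13.725+41.737+35)/2 = 45.231.
Inradius = area/s = 225.71/45.231 ≈ 4.99.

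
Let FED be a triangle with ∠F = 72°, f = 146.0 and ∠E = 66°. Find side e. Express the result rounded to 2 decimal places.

The third angle is ∠D = 180° − ∠F − ∠E = 42.00°.
Law of sines: e = f·sin E/sin F ≈ 140.24.

140.24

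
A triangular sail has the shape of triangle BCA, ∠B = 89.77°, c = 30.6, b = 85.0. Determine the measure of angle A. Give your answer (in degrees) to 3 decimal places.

∠A ≈ 69.130°

Law of sines: sin C = c·sin B/b ≈ 0.36000.
Since b ≥ c, only the acute value applies: ∠C ≈ 21.10°.
Then ∠A = 180° − ∠B − ∠C ≈ 69.13°.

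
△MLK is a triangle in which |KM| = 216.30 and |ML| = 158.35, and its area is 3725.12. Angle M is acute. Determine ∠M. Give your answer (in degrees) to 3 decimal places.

From area = ½·|KM|·|ML|·sin M, we get sin M = 2·area/(|KM|·|ML|) ≈ 0.21752.
Taking the acute solution, ∠M ≈ 12.56°.

∠M ≈ 12.563°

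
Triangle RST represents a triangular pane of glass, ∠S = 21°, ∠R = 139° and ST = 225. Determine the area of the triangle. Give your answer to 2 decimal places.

area ≈ 4729.04

The third angle is ∠T = 180° − ∠R − ∠S = 20.00°.
Law of sines: TR = ST·sin S/sin R ≈ 122.9.
Law of sines: RS = ST·sin T/sin R ≈ 117.3.
Area = ½·ST·TR·sin T ≈ 4729.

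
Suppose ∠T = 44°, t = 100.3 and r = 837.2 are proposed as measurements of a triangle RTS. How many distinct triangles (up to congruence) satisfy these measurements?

r·sin T = 837.2·sin(44°) ≈ 581.6.
Since t = 100.3 < 581.6 = r sin T, no triangle exists.

0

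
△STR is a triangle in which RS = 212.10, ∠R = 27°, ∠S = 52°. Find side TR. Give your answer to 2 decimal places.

170.27

The third angle is ∠T = 180° − ∠R − ∠S = 101.00°.
Law of sines: TR = RS·sin S/sin T ≈ 170.27.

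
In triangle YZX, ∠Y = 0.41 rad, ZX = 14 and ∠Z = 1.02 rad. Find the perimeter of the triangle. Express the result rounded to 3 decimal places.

perimeter ≈ 78.702

The third angle is ∠X = π − ∠Y − ∠Z = 1.712 rad.
Law of sines: XY = ZX·sin Z/sin Y ≈ 29.928.
Law of sines: YZ = ZX·sin X/sin Y ≈ 34.775.
Semiperimeter s = (14+29.928+34.775)/2 = 39.351.
Perimeter = 14 + 29.928 + 34.775 = 78.702.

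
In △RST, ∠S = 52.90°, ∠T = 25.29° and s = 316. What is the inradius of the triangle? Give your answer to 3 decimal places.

The third angle is ∠R = 180° − ∠S − ∠T = 101.81°.
Law of sines: r = s·sin R/sin S ≈ 387.81.
Law of sines: t = s·sin T/sin S ≈ 169.26.
Area = ½·s·r·sin T ≈ 26176.
Semiperimeter p = (387.81+316+169.26)/2 = 436.53.
Inradius = area/p = 26176/436.53 ≈ 59.964.

59.964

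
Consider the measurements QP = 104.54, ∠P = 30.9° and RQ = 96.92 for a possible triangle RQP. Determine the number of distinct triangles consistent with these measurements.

2

QP·sin P = 104.54·sin(30.9°) ≈ 53.69.
Since QP sin P < RQ < QP (53.69 < 96.92 < 104.54), two triangles exist.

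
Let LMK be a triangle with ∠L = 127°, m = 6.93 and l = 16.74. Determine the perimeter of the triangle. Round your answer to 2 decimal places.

35.30

Law of sines: sin M = m·sin L/l ≈ 0.33062.
Since l ≥ m, only the acute value applies: ∠M ≈ 19.31°.
Then ∠K = 180° − ∠L − ∠M ≈ 33.69°.
Law of sines gives k = l·sin K/sin L ≈ 11.628.
Semiperimeter s = (16.74+6.93+11.628)/2 = 17.649.
Perimeter = 16.74 + 6.93 + 11.628 = 35.298.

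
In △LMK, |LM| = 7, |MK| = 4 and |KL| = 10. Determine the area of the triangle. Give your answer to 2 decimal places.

Semiperimeter s = (4 + 10 + 7)/2 = 10.5.
Heron's formula: area = √(10.5·6.5·0.5·3.5) ≈ 10.929.

area ≈ 10.93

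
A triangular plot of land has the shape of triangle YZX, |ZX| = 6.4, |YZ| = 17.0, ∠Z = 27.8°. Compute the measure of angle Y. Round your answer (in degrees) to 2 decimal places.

By the law of cosines, |XY|² = |YZ|² + |ZX|² − 2·|YZ|·|ZX|·cos Z = 137.48, so |XY| ≈ 11.725.
Law of cosines again: cos Y = (|XY|² + |YZ|² − |ZX|²)/(2·|XY|·|YZ|) ≈ 0.96705, so ∠Y ≈ 14.75°.

∠Y ≈ 14.75°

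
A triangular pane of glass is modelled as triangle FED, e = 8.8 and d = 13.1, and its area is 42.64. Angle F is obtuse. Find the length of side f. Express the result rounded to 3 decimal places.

From area = ½·e·d·sin F, we get sin F = 2·area/(e·d) ≈ 0.73976.
Taking the obtuse solution, ∠F ≈ 132.29°.
Law of cosines then gives f ≈ 20.104.

20.104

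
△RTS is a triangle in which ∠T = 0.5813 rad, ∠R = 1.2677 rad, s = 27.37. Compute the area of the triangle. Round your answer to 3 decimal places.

area ≈ 204.148

The third angle is ∠S = π − ∠R − ∠T = 1.2926 rad.
Law of sines: r = s·sin R/sin S ≈ 27.167.
Law of sines: t = s·sin T/sin S ≈ 15.63.
Area = ½·s·r·sin T ≈ 204.15.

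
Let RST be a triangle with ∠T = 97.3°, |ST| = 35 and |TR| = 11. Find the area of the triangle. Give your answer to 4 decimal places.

Area = ½·|ST|·|TR|·sin T ≈ 190.94.

190.9397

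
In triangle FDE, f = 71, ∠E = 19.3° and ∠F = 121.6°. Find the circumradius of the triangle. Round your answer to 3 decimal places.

41.680

The third angle is ∠D = 180° − ∠E − ∠F = 39.10°.
Law of sines: d = f·sin D/sin F ≈ 52.573.
Law of sines: e = f·sin E/sin F ≈ 27.552.
Circumradius = f/(2 sin F) ≈ 41.68.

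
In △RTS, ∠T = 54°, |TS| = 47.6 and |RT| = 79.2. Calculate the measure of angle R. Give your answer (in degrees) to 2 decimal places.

36.94

By the law of cosines, |SR|² = |RT|² + |TS|² − 2·|RT|·|TS|·cos T = 4106.6, so |SR| ≈ 64.083.
Law of cosines again: cos R = (|SR|² + |RT|² − |TS|²)/(2·|SR|·|RT|) ≈ 0.79930, so ∠R ≈ 36.94°.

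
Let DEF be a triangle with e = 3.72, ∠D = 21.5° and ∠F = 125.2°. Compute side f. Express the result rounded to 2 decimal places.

The third angle is ∠E = 180° − ∠F − ∠D = 33.30°.
Law of sines: f = e·sin F/sin E ≈ 5.5367.

5.54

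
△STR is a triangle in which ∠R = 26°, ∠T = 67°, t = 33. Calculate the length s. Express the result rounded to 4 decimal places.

The third angle is ∠S = 180° − ∠T − ∠R = 87.00°.
Law of sines: s = t·sin S/sin T ≈ 35.801.

35.8008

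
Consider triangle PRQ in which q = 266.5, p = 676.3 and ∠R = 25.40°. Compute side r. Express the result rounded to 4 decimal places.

By the law of cosines, r² = q² + p² − 2·q·p·cos R = 2.0278e+05, so r ≈ 450.31.

450.3116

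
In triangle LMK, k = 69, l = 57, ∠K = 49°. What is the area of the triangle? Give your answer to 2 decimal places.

Law of sines: sin L = l·sin K/k ≈ 0.62346.
Since k ≥ l, only the acute value applies: ∠L ≈ 38.57°.
Then ∠M = 180° − ∠K − ∠L ≈ 92.43°.
Law of sines gives m = k·sin M/sin K ≈ 91.344.
Area = ½·k·l·sin M ≈ 1964.7.

1964.73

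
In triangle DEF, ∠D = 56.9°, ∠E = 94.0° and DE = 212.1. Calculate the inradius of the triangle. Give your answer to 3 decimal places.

The third angle is ∠F = 180° − ∠D − ∠E = 29.10°.
Law of sines: EF = DE·sin D/sin F ≈ 365.34.
Law of sines: FD = DE·sin E/sin F ≈ 435.06.
Area = ½·DE·EF·sin E ≈ 38650.
Semiperimeter s = (365.34+435.06+212.1)/2 = 506.25.
Inradius = area/s = 38650/506.25 ≈ 76.346.

r ≈ 76.346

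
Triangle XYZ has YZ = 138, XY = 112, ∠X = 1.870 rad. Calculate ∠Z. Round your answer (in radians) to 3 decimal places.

0.888

Law of sines: sin Z = XY·sin X/YZ ≈ 0.77554.
Since YZ ≥ XY, only the acute value applies: ∠Z ≈ 0.888 rad.
Then ∠Y = π − ∠X − ∠Z ≈ 0.384 rad.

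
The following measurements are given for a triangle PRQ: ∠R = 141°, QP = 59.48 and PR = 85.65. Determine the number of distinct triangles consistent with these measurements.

0

PR·sin R = 85.65·sin(141°) ≈ 53.9.
Since ∠R is not acute, a triangle exists only if QP > PR; here QP ≤ PR, so there is no triangle.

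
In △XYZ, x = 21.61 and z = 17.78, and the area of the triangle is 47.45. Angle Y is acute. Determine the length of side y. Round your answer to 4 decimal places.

6.2030

From area = ½·z·x·sin Y, we get sin Y = 2·area/(z·x) ≈ 0.24699.
Taking the acute solution, ∠Y ≈ 14.30°.
Law of cosines then gives y ≈ 6.203.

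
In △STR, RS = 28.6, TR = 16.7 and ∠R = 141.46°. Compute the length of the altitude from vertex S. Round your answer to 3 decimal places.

h_S ≈ 17.820

By the law of cosines, ST² = TR² + RS² − 2·TR·RS·cos R = 1844, so ST ≈ 42.942.
Area = ½·TR·RS·sin R ≈ 148.79.
The altitude from S has length 2·area/TR ≈ 17.82.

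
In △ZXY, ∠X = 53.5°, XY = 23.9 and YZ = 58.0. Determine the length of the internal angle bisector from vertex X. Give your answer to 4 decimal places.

t_X ≈ 31.6963

Law of sines: sin Z = XY·sin X/YZ ≈ 0.33124.
Since YZ ≥ XY, only the acute value applies: ∠Z ≈ 19.34°.
Then ∠Y = 180° − ∠X − ∠Z ≈ 107.16°.
Law of sines gives ZX = YZ·sin Y/sin X ≈ 68.942.
The bisector from X has length 2·ZX·XY·cos(∠X/2)/(ZX+XY) ≈ 31.696.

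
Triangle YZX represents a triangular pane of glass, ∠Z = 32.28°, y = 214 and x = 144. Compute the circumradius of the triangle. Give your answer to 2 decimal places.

112.45

By the law of cosines, z² = x² + y² − 2·x·y·cos Z = 14425, so z ≈ 120.11.
Area = ½·x·y·sin Z ≈ 8228.8.
Circumradius = z/(2 sin Z) ≈ 112.45.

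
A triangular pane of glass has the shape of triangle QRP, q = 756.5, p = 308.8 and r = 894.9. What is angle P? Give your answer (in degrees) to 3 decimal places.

∠P ≈ 19.314°

By the law of cosines, cos P = (q² + r² − p²) / (2·q·r) ≈ 0.94372, so ∠P ≈ 19.31°.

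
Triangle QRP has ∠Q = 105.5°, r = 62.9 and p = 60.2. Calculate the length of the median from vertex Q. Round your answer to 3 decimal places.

m_Q ≈ 37.271

By the law of cosines, q² = r² + p² − 2·r·p·cos Q = 9604.3, so q ≈ 98.001.
Median from Q: ½√(2·r² + 2·p² − q²) ≈ 37.271.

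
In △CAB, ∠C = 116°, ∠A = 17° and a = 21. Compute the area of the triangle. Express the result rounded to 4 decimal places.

The third angle is ∠B = 180° − ∠C − ∠A = 47.00°.
Law of sines: c = a·sin C/sin A ≈ 64.557.
Law of sines: b = a·sin B/sin A ≈ 52.53.
Area = ½·a·c·sin B ≈ 495.75.

area ≈ 495.7479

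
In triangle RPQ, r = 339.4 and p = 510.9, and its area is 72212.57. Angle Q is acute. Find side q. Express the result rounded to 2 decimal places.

429.29

From area = ½·r·p·sin Q, we get sin Q = 2·area/(r·p) ≈ 0.83290.
Taking the acute solution, ∠Q ≈ 56.40°.
Law of cosines then gives q ≈ 429.29.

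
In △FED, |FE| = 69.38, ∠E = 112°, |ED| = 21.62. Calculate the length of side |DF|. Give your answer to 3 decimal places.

80.030

By the law of cosines, |DF|² = |FE|² + |ED|² − 2·|FE|·|ED|·cos E = 6404.8, so |DF| ≈ 80.03.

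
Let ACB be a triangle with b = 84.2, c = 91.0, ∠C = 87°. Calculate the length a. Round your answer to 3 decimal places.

39.203

Law of sines: sin B = b·sin C/c ≈ 0.92401.
Since c ≥ b, only the acute value applies: ∠B ≈ 67.52°.
Then ∠A = 180° − ∠C − ∠B ≈ 25.48°.
Law of sines gives a = c·sin A/sin C ≈ 39.203.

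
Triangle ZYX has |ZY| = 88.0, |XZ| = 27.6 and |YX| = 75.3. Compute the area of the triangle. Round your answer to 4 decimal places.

Semiperimeter s = (75.3 + 27.6 + 88)/2 = 95.45.
Heron's formula: area = √(95.45·20.15·67.85·7.45) ≈ 986.

area ≈ 986.0037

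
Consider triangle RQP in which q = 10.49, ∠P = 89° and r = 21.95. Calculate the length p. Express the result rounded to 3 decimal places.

By the law of cosines, p² = r² + q² − 2·r·q·cos P = 583.81, so p ≈ 24.162.

24.162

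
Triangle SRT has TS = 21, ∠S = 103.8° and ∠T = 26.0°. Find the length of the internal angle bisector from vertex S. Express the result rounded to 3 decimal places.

t_S ≈ 9.415

The third angle is ∠R = 180° − ∠T − ∠S = 50.20°.
Law of sines: RT = TS·sin S/sin R ≈ 26.545.
Law of sines: SR = TS·sin T/sin R ≈ 11.982.
The bisector from S has length 2·TS·SR·cos(∠S/2)/(TS+SR) ≈ 9.415.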